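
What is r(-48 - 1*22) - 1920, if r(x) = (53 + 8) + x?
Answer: -1929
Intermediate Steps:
r(x) = 61 + x
r(-48 - 1*22) - 1920 = (61 + (-48 - 1*22)) - 1920 = (61 + (-48 - 22)) - 1920 = (61 - 70) - 1920 = -9 - 1920 = -1929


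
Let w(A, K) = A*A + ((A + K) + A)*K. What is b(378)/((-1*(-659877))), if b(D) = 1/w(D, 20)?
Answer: 1/104527156308 ≈ 9.5669e-12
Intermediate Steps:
w(A, K) = A² + K*(K + 2*A) (w(A, K) = A² + (K + 2*A)*K = A² + K*(K + 2*A))
b(D) = 1/(400 + D² + 40*D) (b(D) = 1/(D² + 20² + 2*D*20) = 1/(D² + 400 + 40*D) = 1/(400 + D² + 40*D))
b(378)/((-1*(-659877))) = 1/((400 + 378² + 40*378)*((-1*(-659877)))) = 1/((400 + 142884 + 15120)*659877) = (1/659877)/158404 = (1/158404)*(1/659877) = 1/104527156308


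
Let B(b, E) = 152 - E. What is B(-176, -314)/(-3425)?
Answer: -466/3425 ≈ -0.13606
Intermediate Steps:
B(-176, -314)/(-3425) = (152 - 1*(-314))/(-3425) = (152 + 314)*(-1/3425) = 466*(-1/3425) = -466/3425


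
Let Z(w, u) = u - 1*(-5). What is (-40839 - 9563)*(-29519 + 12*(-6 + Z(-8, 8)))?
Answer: 1483582870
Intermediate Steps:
Z(w, u) = 5 + u (Z(w, u) = u + 5 = 5 + u)
(-40839 - 9563)*(-29519 + 12*(-6 + Z(-8, 8))) = (-40839 - 9563)*(-29519 + 12*(-6 + (5 + 8))) = -50402*(-29519 + 12*(-6 + 13)) = -50402*(-29519 + 12*7) = -50402*(-29519 + 84) = -50402*(-29435) = 1483582870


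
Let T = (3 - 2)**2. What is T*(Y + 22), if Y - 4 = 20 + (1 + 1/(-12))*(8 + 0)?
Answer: 160/3 ≈ 53.333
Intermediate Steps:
T = 1 (T = 1**2 = 1)
Y = 94/3 (Y = 4 + (20 + (1 + 1/(-12))*(8 + 0)) = 4 + (20 + (1 - 1/12)*8) = 4 + (20 + (11/12)*8) = 4 + (20 + 22/3) = 4 + 82/3 = 94/3 ≈ 31.333)
T*(Y + 22) = 1*(94/3 + 22) = 1*(160/3) = 160/3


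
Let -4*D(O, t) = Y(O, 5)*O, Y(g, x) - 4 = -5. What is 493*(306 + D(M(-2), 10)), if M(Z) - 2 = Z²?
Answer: 303195/2 ≈ 1.5160e+5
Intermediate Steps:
M(Z) = 2 + Z²
Y(g, x) = -1 (Y(g, x) = 4 - 5 = -1)
D(O, t) = O/4 (D(O, t) = -(-1)*O/4 = O/4)
493*(306 + D(M(-2), 10)) = 493*(306 + (2 + (-2)²)/4) = 493*(306 + (2 + 4)/4) = 493*(306 + (¼)*6) = 493*(306 + 3/2) = 493*(615/2) = 303195/2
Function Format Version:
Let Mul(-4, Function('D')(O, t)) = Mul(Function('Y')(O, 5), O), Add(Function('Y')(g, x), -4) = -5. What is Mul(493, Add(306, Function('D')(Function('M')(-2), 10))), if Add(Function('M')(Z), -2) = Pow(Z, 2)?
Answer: Rational(303195, 2) ≈ 1.5160e+5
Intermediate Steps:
Function('M')(Z) = Add(2, Pow(Z, 2))
Function('Y')(g, x) = -1 (Function('Y')(g, x) = Add(4, -5) = -1)
Function('D')(O, t) = Mul(Rational(1, 4), O) (Function('D')(O, t) = Mul(Rational(-1, 4), Mul(-1, O)) = Mul(Rational(1, 4), O))
Mul(493, Add(306, Function('D')(Function('M')(-2), 10))) = Mul(493, Add(306, Mul(Rational(1, 4), Add(2, Pow(-2, 2))))) = Mul(493, Add(306, Mul(Rational(1, 4), Add(2, 4)))) = Mul(493, Add(306, Mul(Rational(1, 4), 6))) = Mul(493, Add(306, Rational(3, 2))) = Mul(493, Rational(615, 2)) = Rational(303195, 2)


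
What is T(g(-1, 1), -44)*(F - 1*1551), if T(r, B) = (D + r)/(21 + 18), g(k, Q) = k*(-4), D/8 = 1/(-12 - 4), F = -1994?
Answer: -24815/78 ≈ -318.14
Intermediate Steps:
D = -½ (D = 8/(-12 - 4) = 8/(-16) = 8*(-1/16) = -½ ≈ -0.50000)
g(k, Q) = -4*k
T(r, B) = -1/78 + r/39 (T(r, B) = (-½ + r)/(21 + 18) = (-½ + r)/39 = (-½ + r)*(1/39) = -1/78 + r/39)
T(g(-1, 1), -44)*(F - 1*1551) = (-1/78 + (-4*(-1))/39)*(-1994 - 1*1551) = (-1/78 + (1/39)*4)*(-1994 - 1551) = (-1/78 + 4/39)*(-3545) = (7/78)*(-3545) = -24815/78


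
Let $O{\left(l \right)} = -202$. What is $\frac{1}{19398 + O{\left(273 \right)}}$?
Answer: $\frac{1}{19196} \approx 5.2094 \cdot 10^{-5}$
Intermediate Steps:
$\frac{1}{19398 + O{\left(273 \right)}} = \frac{1}{19398 - 202} = \frac{1}{19196}$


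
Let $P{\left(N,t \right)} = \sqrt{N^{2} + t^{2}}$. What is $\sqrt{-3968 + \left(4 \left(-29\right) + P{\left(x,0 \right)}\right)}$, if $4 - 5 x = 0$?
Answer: $\frac{8 i \sqrt{1595}}{5} \approx 63.9 i$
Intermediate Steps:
$x = \frac{4}{5}$ ($x = \frac{4}{5} - 0 = \frac{4}{5} + 0 = \frac{4}{5} \approx 0.8$)
$\sqrt{-3968 + \left(4 \left(-29\right) + P{\left(x,0 \right)}\right)} = \sqrt{-3968 + \left(4 \left(-29\right) + \sqrt{\left(\frac{4}{5}\right)^{2} + 0^{2}}\right)} = \sqrt{-3968 - \left(116 - \sqrt{\frac{16}{25} + 0}\right)} = \sqrt{-3968 - \left(116 - \sqrt{\frac{16}{25}}\right)} = \sqrt{-3968 + \left(-116 + \frac{4}{5}\right)} = \sqrt{-3968 - \frac{576}{5}} = \sqrt{- \frac{20416}{5}} = \frac{8 i \sqrt{1595}}{5}$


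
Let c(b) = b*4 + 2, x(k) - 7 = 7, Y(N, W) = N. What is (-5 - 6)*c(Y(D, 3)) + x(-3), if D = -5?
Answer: 212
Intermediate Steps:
x(k) = 14 (x(k) = 7 + 7 = 14)
c(b) = 2 + 4*b (c(b) = 4*b + 2 = 2 + 4*b)
(-5 - 6)*c(Y(D, 3)) + x(-3) = (-5 - 6)*(2 + 4*(-5)) + 14 = -11*(2 - 20) + 14 = -11*(-18) + 14 = 198 + 14 = 212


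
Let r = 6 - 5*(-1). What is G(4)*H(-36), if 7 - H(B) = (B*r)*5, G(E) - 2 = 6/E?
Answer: 13909/2 ≈ 6954.5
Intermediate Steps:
G(E) = 2 + 6/E
r = 11 (r = 6 + 5 = 11)
H(B) = 7 - 55*B (H(B) = 7 - B*11*5 = 7 - 11*B*5 = 7 - 55*B)
G(4)*H(-36) = (2 + 6/4)*(7 - 55*(-36)) = (2 + 6*(¼))*(7 + 1980) = (2 + 3/2)*1987 = (7/2)*1987 = 13909/2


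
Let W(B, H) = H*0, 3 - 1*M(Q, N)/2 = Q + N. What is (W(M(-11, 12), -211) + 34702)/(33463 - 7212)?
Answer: 34702/26251 ≈ 1.3219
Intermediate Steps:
M(Q, N) = 6 - 2*N - 2*Q (M(Q, N) = 6 - 2*(Q + N) = 6 - 2*(N + Q) = 6 + (-2*N - 2*Q) = 6 - 2*N - 2*Q)
W(B, H) = 0
(W(M(-11, 12), -211) + 34702)/(33463 - 7212) = (0 + 34702)/(33463 - 7212) = 34702/26251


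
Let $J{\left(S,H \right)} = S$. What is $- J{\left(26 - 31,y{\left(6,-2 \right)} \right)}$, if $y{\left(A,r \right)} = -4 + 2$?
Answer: $5$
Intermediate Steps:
$y{\left(A,r \right)} = -2$
$- J{\left(26 - 31,y{\left(6,-2 \right)} \right)} = - (26 - 31) = \left(-1\right) \left(-5\right) = 5$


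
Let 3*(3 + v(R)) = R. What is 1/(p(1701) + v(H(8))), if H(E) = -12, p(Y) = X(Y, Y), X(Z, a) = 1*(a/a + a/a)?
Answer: -⅕ ≈ -0.20000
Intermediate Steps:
X(Z, a) = 2 (X(Z, a) = 1*(1 + 1) = 1*2 = 2)
p(Y) = 2
v(R) = -3 + R/3
1/(p(1701) + v(H(8))) = 1/(2 + (-3 + (⅓)*(-12))) = 1/(2 + (-3 - 4)) = 1/(2 - 7) = 1/(-5) = -⅕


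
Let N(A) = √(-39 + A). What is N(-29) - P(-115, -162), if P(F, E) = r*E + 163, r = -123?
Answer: -20089 + 2*I*√17 ≈ -20089.0 + 8.2462*I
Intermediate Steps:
P(F, E) = 163 - 123*E (P(F, E) = -123*E + 163 = 163 - 123*E)
N(-29) - P(-115, -162) = √(-39 - 29) - (163 - 123*(-162)) = √(-68) - (163 + 19926) = 2*I*√17 - 1*20089 = 2*I*√17 - 20089 = -20089 + 2*I*√17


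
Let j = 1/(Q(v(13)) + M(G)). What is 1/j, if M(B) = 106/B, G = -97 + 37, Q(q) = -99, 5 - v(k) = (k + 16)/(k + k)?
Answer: -3023/30 ≈ -100.77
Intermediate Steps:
v(k) = 5 - (16 + k)/(2*k) (v(k) = 5 - (k + 16)/(k + k) = 5 - (16 + k)/(2*k))
G = -60
j = -30/3023 (j = 1/(-99 + 106/(-60)) = 1/(-99 + 106*(-1/60)) = 1/(-99 - 53/30) = 1/(-3023/30) = -30/3023 ≈ -0.0099239)
1/j = 1/(-30/3023) = -3023/30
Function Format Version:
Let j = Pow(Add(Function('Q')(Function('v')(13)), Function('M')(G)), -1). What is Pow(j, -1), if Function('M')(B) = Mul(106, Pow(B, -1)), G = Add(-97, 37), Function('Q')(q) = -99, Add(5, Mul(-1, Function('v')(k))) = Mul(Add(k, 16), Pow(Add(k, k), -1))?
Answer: Rational(-3023, 30) ≈ -100.77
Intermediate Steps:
Function('v')(k) = Add(5, Mul(Rational(-1, 2), Pow(k, -1), Add(16, k))) (Function('v')(k) = Add(5, Mul(-1, Mul(Add(k, 16), Pow(Add(k, k), -1)))) = Add(5, Mul(-1, Mul(Add(16, k), Pow(Mul(2, k), -1)))) = Add(5, Mul(-1, Mul(Add(16, k), Mul(Rational(1, 2), Pow(k, -1))))) = Add(5, Mul(-1, Mul(Rational(1, 2), Pow(k, -1), Add(16, k)))) = Add(5, Mul(Rational(-1, 2), Pow(k, -1), Add(16, k))))
G = -60
j = Rational(-30, 3023) (j = Pow(Add(-99, Mul(106, Pow(-60, -1))), -1) = Pow(Add(-99, Mul(106, Rational(-1, 60))), -1) = Pow(Add(-99, Rational(-53, 30)), -1) = Pow(Rational(-3023, 30), -1) = Rational(-30, 3023) ≈ -0.0099239)
Pow(j, -1) = Pow(Rational(-30, 3023), -1) = Rational(-3023, 30)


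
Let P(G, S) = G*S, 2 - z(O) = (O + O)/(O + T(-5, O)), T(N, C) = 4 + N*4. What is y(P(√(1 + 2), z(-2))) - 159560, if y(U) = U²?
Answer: -4307864/27 ≈ -1.5955e+5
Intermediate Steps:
T(N, C) = 4 + 4*N
z(O) = 2 - 2*O/(-16 + O) (z(O) = 2 - (O + O)/(O + (4 + 4*(-5))) = 2 - 2*O/(O + (4 - 20)) = 2 - 2*O/(O - 16) = 2 - 2*O/(-16 + O))
y(P(√(1 + 2), z(-2))) - 159560 = (√(1 + 2)*(-32/(-16 - 2)))² - 159560 = (√3*(-32/(-18)))² - 159560 = (√3*(-32*(-1/18)))² - 159560 = (√3*(16/9))² - 159560 = (16*√3/9)² - 159560 = 256/27 - 159560 = -4307864/27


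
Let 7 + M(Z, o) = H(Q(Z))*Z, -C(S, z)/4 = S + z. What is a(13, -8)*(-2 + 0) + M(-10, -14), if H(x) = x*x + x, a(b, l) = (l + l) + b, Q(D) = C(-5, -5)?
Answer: -16401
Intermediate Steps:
C(S, z) = -4*S - 4*z (C(S, z) = -4*(S + z) = -4*S - 4*z)
Q(D) = 40 (Q(D) = -4*(-5) - 4*(-5) = 20 + 20 = 40)
a(b, l) = b + 2*l (a(b, l) = 2*l + b = b + 2*l)
H(x) = x + x**2 (H(x) = x**2 + x = x + x**2)
M(Z, o) = -7 + 1640*Z (M(Z, o) = -7 + (40*(1 + 40))*Z = -7 + (40*41)*Z = -7 + 1640*Z)
a(13, -8)*(-2 + 0) + M(-10, -14) = (13 + 2*(-8))*(-2 + 0) + (-7 + 1640*(-10)) = (13 - 16)*(-2) + (-7 - 16400) = -3*(-2) - 16407 = 6 - 16407 = -16401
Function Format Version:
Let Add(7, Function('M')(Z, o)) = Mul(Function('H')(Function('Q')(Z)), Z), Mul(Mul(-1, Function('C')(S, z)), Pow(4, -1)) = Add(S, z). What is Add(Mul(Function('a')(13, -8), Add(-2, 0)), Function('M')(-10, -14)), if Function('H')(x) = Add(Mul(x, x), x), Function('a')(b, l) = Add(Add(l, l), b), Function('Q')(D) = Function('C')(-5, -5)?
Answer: -16401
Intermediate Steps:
Function('C')(S, z) = Add(Mul(-4, S), Mul(-4, z)) (Function('C')(S, z) = Mul(-4, Add(S, z)) = Add(Mul(-4, S), Mul(-4, z)))
Function('Q')(D) = 40 (Function('Q')(D) = Add(Mul(-4, -5), Mul(-4, -5)) = Add(20, 20) = 40)
Function('a')(b, l) = Add(b, Mul(2, l)) (Function('a')(b, l) = Add(Mul(2, l), b) = Add(b, Mul(2, l)))
Function('H')(x) = Add(x, Pow(x, 2)) (Function('H')(x) = Add(Pow(x, 2), x) = Add(x, Pow(x, 2)))
Function('M')(Z, o) = Add(-7, Mul(1640, Z)) (Function('M')(Z, o) = Add(-7, Mul(Mul(40, Add(1, 40)), Z)) = Add(-7, Mul(Mul(40, 41), Z)) = Add(-7, Mul(1640, Z)))
Add(Mul(Function('a')(13, -8), Add(-2, 0)), Function('M')(-10, -14)) = Add(Mul(Add(13, Mul(2, -8)), Add(-2, 0)), Add(-7, Mul(1640, -10))) = Add(Mul(Add(13, -16), -2), Add(-7, -16400)) = Add(Mul(-3, -2), -16407) = Add(6, -16407) = -16401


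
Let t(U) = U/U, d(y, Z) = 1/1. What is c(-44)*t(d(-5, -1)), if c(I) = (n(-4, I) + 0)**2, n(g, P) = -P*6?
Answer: 69696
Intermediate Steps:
n(g, P) = -6*P
c(I) = 36*I**2 (c(I) = (-6*I + 0)**2 = (-6*I)**2 = 36*I**2)
d(y, Z) = 1
t(U) = 1
c(-44)*t(d(-5, -1)) = (36*(-44)**2)*1 = (36*1936)*1 = 69696*1 = 69696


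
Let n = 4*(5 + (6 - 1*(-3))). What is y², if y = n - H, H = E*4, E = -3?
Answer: 4624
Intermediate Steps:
n = 56 (n = 4*(5 + (6 + 3)) = 4*(5 + 9) = 4*14 = 56)
H = -12 (H = -3*4 = -12)
y = 68 (y = 56 - 1*(-12) = 56 + 12 = 68)
y² = 68² = 4624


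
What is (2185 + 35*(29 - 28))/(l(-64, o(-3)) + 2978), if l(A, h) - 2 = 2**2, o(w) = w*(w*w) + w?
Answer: 555/746 ≈ 0.74397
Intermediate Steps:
o(w) = w + w**3 (o(w) = w*w**2 + w = w**3 + w = w + w**3)
l(A, h) = 6 (l(A, h) = 2 + 2**2 = 2 + 4 = 6)
(2185 + 35*(29 - 28))/(l(-64, o(-3)) + 2978) = (2185 + 35*(29 - 28))/(6 + 2978) = (2185 + 35*1)/2984 = (2185 + 35)*(1/2984) = 2220*(1/2984) = 555/746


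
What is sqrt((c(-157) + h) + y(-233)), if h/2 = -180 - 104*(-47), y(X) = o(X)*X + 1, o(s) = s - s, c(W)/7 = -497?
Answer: sqrt(5938) ≈ 77.058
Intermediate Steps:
c(W) = -3479 (c(W) = 7*(-497) = -3479)
o(s) = 0
y(X) = 1 (y(X) = 0*X + 1 = 0 + 1 = 1)
h = 9416 (h = 2*(-180 - 104*(-47)) = 2*(-180 + 4888) = 2*4708 = 9416)
sqrt((c(-157) + h) + y(-233)) = sqrt((-3479 + 9416) + 1) = sqrt(5937 + 1) = sqrt(5938)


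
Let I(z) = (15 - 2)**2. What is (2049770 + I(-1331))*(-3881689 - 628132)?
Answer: -9244857950919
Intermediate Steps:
I(z) = 169 (I(z) = 13**2 = 169)
(2049770 + I(-1331))*(-3881689 - 628132) = (2049770 + 169)*(-3881689 - 628132) = 2049939*(-4509821) = -9244857950919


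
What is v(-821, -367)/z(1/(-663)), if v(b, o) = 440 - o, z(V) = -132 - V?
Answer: -535041/87515 ≈ -6.1137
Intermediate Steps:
v(-821, -367)/z(1/(-663)) = (440 - 1*(-367))/(-132 - 1/(-663)) = (440 + 367)/(-132 - 1*(-1/663)) = 807/(-132 + 1/663) = 807/(-87515/663) = 807*(-663/87515) = -535041/87515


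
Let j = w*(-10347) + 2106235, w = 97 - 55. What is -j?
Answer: -1671661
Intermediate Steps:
w = 42
j = 1671661 (j = 42*(-10347) + 2106235 = -434574 + 2106235 = 1671661)
-j = -1*1671661 = -1671661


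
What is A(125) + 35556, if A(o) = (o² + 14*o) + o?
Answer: 53056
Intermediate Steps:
A(o) = o² + 15*o
A(125) + 35556 = 125*(15 + 125) + 35556 = 125*140 + 35556 = 17500 + 35556 = 53056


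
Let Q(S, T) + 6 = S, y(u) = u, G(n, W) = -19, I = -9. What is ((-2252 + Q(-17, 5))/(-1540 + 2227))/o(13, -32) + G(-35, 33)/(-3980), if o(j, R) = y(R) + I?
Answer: 9589673/112104660 ≈ 0.085542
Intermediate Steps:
Q(S, T) = -6 + S
o(j, R) = -9 + R (o(j, R) = R - 9 = -9 + R)
((-2252 + Q(-17, 5))/(-1540 + 2227))/o(13, -32) + G(-35, 33)/(-3980) = ((-2252 + (-6 - 17))/(-1540 + 2227))/(-9 - 32) - 19/(-3980) = ((-2252 - 23)/687)/(-41) - 19*(-1/3980) = -2275*1/687*(-1/41) + 19/3980 = -2275/687*(-1/41) + 19/3980 = 2275/28167 + 19/3980 = 9589673/112104660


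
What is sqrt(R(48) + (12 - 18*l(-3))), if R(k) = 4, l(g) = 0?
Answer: 4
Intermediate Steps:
sqrt(R(48) + (12 - 18*l(-3))) = sqrt(4 + (12 - 18*0)) = sqrt(4 + (12 + 0)) = sqrt(4 + 12) = sqrt(16) = 4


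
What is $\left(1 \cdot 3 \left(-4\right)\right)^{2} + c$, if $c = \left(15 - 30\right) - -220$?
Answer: $349$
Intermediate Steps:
$c = 205$ ($c = -15 + 220 = 205$)
$\left(1 \cdot 3 \left(-4\right)\right)^{2} + c = \left(1 \cdot 3 \left(-4\right)\right)^{2} + 205 = \left(3 \left(-4\right)\right)^{2} + 205 = \left(-12\right)^{2} + 205 = 144 + 205 = 349$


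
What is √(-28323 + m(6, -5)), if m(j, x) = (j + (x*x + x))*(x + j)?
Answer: I*√28297 ≈ 168.22*I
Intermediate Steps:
m(j, x) = (j + x)*(j + x + x²) (m(j, x) = (j + (x² + x))*(j + x) = (j + (x + x²))*(j + x) = (j + x + x²)*(j + x) = (j + x)*(j + x + x²))
√(-28323 + m(6, -5)) = √(-28323 + (6² + (-5)² + (-5)³ + 6*(-5)² + 2*6*(-5))) = √(-28323 + (36 + 25 - 125 + 6*25 - 60)) = √(-28323 + (36 + 25 - 125 + 150 - 60)) = √(-28323 + 26) = √(-28297) = I*√28297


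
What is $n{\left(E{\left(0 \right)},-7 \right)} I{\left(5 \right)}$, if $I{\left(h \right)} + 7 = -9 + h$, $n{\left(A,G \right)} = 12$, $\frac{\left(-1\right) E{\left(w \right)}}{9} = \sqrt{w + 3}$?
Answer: $-132$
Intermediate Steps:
$E{\left(w \right)} = - 9 \sqrt{3 + w}$ ($E{\left(w \right)} = - 9 \sqrt{w + 3} = - 9 \sqrt{3 + w}$)
$I{\left(h \right)} = -16 + h$ ($I{\left(h \right)} = -7 + \left(-9 + h\right) = -16 + h$)
$n{\left(E{\left(0 \right)},-7 \right)} I{\left(5 \right)} = 12 \left(-16 + 5\right) = 12 \left(-11\right) = -132$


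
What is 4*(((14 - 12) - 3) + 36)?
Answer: 140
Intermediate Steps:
4*(((14 - 12) - 3) + 36) = 4*((2 - 3) + 36) = 4*(-1 + 36) = 4*35 = 140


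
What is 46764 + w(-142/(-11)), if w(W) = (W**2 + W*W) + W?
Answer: 5700334/121 ≈ 47110.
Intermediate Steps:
w(W) = W + 2*W**2 (w(W) = (W**2 + W**2) + W = 2*W**2 + W = W + 2*W**2)
46764 + w(-142/(-11)) = 46764 + (-142/(-11))*(1 + 2*(-142/(-11))) = 46764 + (-142*(-1/11))*(1 + 2*(-142*(-1/11))) = 46764 + 142*(1 + 2*(142/11))/11 = 46764 + 142*(1 + 284/11)/11 = 46764 + (142/11)*(295/11) = 46764 + 41890/121 = 5700334/121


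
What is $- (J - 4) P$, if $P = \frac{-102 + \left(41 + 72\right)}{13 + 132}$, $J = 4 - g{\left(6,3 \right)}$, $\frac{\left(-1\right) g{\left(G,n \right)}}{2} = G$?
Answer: $- \frac{132}{145} \approx -0.91035$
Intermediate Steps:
$g{\left(G,n \right)} = - 2 G$
$J = 16$ ($J = 4 - \left(-2\right) 6 = 4 - -12 = 4 + 12 = 16$)
$P = \frac{11}{145}$ ($P = \frac{-102 + 113}{145} = 11 \cdot \frac{1}{145} = \frac{11}{145} \approx 0.075862$)
$- (J - 4) P = - (16 - 4) \frac{11}{145} = \left(-1\right) 12 \cdot \frac{11}{145} = \left(-12\right) \frac{11}{145} = - \frac{132}{145}$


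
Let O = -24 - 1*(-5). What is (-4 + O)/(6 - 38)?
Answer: 23/32 ≈ 0.71875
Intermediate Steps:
O = -19 (O = -24 + 5 = -19)
(-4 + O)/(6 - 38) = (-4 - 19)/(6 - 38) = -23/(-32) = -23*(-1/32) = 23/32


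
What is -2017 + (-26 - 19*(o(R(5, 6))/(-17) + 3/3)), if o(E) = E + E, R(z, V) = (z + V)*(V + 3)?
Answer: -31292/17 ≈ -1840.7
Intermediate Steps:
R(z, V) = (3 + V)*(V + z) (R(z, V) = (V + z)*(3 + V) = (3 + V)*(V + z))
o(E) = 2*E
-2017 + (-26 - 19*(o(R(5, 6))/(-17) + 3/3)) = -2017 + (-26 - 19*((2*(6² + 3*6 + 3*5 + 6*5))/(-17) + 3/3)) = -2017 + (-26 - 19*((2*(36 + 18 + 15 + 30))*(-1/17) + 3*(⅓))) = -2017 + (-26 - 19*((2*99)*(-1/17) + 1)) = -2017 + (-26 - 19*(198*(-1/17) + 1)) = -2017 + (-26 - 19*(-198/17 + 1)) = -2017 + (-26 - 19*(-181/17)) = -2017 + (-26 + 3439/17) = -2017 + 2997/17 = -31292/17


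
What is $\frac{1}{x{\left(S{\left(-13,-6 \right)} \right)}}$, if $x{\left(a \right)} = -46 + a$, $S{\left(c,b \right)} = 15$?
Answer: $- \frac{1}{31} \approx -0.032258$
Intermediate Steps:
$\frac{1}{x{\left(S{\left(-13,-6 \right)} \right)}} = \frac{1}{-46 + 15} = \frac{1}{-31} = - \frac{1}{31}$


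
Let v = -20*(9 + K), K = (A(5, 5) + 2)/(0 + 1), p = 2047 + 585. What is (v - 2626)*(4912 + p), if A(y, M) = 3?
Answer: -21922864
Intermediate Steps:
p = 2632
K = 5 (K = (3 + 2)/(0 + 1) = 5/1 = 5*1 = 5)
v = -280 (v = -20*(9 + 5) = -20*14 = -280)
(v - 2626)*(4912 + p) = (-280 - 2626)*(4912 + 2632) = -2906*7544 = -21922864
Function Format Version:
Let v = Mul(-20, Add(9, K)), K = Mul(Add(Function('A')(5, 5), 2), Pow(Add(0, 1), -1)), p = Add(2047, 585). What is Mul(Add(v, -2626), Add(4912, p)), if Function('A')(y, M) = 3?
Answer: -21922864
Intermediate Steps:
p = 2632
K = 5 (K = Mul(Add(3, 2), Pow(Add(0, 1), -1)) = Mul(5, Pow(1, -1)) = Mul(5, 1) = 5)
v = -280 (v = Mul(-20, Add(9, 5)) = Mul(-20, 14) = -280)
Mul(Add(v, -2626), Add(4912, p)) = Mul(Add(-280, -2626), Add(4912, 2632)) = Mul(-2906, 7544) = -21922864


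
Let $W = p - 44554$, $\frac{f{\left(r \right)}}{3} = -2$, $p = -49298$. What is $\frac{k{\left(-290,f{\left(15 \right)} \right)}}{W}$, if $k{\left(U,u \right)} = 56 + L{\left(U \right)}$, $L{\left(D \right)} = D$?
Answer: $\frac{13}{5214} \approx 0.0024933$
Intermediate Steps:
$f{\left(r \right)} = -6$ ($f{\left(r \right)} = 3 \left(-2\right) = -6$)
$k{\left(U,u \right)} = 56 + U$
$W = -93852$ ($W = -49298 - 44554 = -93852$)
$\frac{k{\left(-290,f{\left(15 \right)} \right)}}{W} = \frac{56 - 290}{-93852} = \left(-234\right) \left(- \frac{1}{93852}\right) = \frac{13}{5214}$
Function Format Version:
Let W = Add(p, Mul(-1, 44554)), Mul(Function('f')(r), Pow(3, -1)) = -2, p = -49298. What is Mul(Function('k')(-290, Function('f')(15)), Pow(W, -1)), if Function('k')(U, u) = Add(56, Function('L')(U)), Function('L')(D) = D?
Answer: Rational(13, 5214) ≈ 0.0024933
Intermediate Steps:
Function('f')(r) = -6 (Function('f')(r) = Mul(3, -2) = -6)
Function('k')(U, u) = Add(56, U)
W = -93852 (W = Add(-49298, Mul(-1, 44554)) = Add(-49298, -44554) = -93852)
Mul(Function('k')(-290, Function('f')(15)), Pow(W, -1)) = Mul(Add(56, -290), Pow(-93852, -1)) = Mul(-234, Rational(-1, 93852)) = Rational(13, 5214)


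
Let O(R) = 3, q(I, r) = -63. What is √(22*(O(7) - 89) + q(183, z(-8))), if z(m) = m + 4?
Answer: I*√1955 ≈ 44.215*I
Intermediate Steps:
z(m) = 4 + m
√(22*(O(7) - 89) + q(183, z(-8))) = √(22*(3 - 89) - 63) = √(22*(-86) - 63) = √(-1892 - 63) = √(-1955) = I*√1955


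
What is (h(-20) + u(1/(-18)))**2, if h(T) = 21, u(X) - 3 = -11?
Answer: 169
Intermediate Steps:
u(X) = -8 (u(X) = 3 - 11 = -8)
(h(-20) + u(1/(-18)))**2 = (21 - 8)**2 = 13**2 = 169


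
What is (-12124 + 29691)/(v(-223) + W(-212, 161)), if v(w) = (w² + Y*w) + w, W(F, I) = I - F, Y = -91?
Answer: 17567/70172 ≈ 0.25034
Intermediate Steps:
v(w) = w² - 90*w (v(w) = (w² - 91*w) + w = w² - 90*w)
(-12124 + 29691)/(v(-223) + W(-212, 161)) = (-12124 + 29691)/(-223*(-90 - 223) + (161 - 1*(-212))) = 17567/(-223*(-313) + (161 + 212)) = 17567/(69799 + 373) = 17567/70172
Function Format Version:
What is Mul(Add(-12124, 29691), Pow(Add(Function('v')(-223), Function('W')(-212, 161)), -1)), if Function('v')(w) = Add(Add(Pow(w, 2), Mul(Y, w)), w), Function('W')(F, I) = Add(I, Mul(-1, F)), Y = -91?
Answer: Rational(17567, 70172) ≈ 0.25034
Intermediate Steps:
Function('v')(w) = Add(Pow(w, 2), Mul(-90, w)) (Function('v')(w) = Add(Add(Pow(w, 2), Mul(-91, w)), w) = Add(Pow(w, 2), Mul(-90, w)))
Mul(Add(-12124, 29691), Pow(Add(Function('v')(-223), Function('W')(-212, 161)), -1)) = Mul(Add(-12124, 29691), Pow(Add(Mul(-223, Add(-90, -223)), Add(161, Mul(-1, -212))), -1)) = Mul(17567, Pow(Add(Mul(-223, -313), Add(161, 212)), -1)) = Mul(17567, Pow(Add(69799, 373), -1)) = Mul(17567, Pow(70172, -1)) = Mul(17567, Rational(1, 70172)) = Rational(17567, 70172)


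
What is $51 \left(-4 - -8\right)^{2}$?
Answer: $816$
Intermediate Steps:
$51 \left(-4 - -8\right)^{2} = 51 \left(-4 + 8\right)^{2} = 51 \cdot 4^{2} = 51 \cdot 16 = 816$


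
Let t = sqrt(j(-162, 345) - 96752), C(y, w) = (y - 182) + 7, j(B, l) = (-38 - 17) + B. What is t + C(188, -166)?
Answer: 13 + I*sqrt(96969) ≈ 13.0 + 311.4*I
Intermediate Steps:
j(B, l) = -55 + B
C(y, w) = -175 + y (C(y, w) = (-182 + y) + 7 = -175 + y)
t = I*sqrt(96969) (t = sqrt((-55 - 162) - 96752) = sqrt(-217 - 96752) = sqrt(-96969) = I*sqrt(96969) ≈ 311.4*I)
t + C(188, -166) = I*sqrt(96969) + (-175 + 188) = I*sqrt(96969) + 13 = 13 + I*sqrt(96969)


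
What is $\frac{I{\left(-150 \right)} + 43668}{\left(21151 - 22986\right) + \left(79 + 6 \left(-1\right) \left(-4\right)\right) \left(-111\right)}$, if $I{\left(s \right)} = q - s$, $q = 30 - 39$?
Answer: $- \frac{43809}{13268} \approx -3.3019$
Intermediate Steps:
$q = -9$ ($q = 30 - 39 = -9$)
$I{\left(s \right)} = -9 - s$
$\frac{I{\left(-150 \right)} + 43668}{\left(21151 - 22986\right) + \left(79 + 6 \left(-1\right) \left(-4\right)\right) \left(-111\right)} = \frac{\left(-9 - -150\right) + 43668}{\left(21151 - 22986\right) + \left(79 + 6 \left(-1\right) \left(-4\right)\right) \left(-111\right)} = \frac{\left(-9 + 150\right) + 43668}{-1835 + \left(79 - -24\right) \left(-111\right)} = \frac{141 + 43668}{-1835 + \left(79 + 24\right) \left(-111\right)} = \frac{43809}{-1835 + 103 \left(-111\right)} = \frac{43809}{-1835 - 11433} = \frac{43809}{-13268} = 43809 \left(- \frac{1}{13268}\right) = - \frac{43809}{13268}$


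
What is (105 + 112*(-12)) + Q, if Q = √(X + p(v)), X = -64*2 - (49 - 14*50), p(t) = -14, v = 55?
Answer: -1239 + √509 ≈ -1216.4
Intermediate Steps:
X = 523 (X = -128 - (49 - 700) = -128 - 1*(-651) = -128 + 651 = 523)
Q = √509 (Q = √(523 - 14) = √509 ≈ 22.561)
(105 + 112*(-12)) + Q = (105 + 112*(-12)) + √509 = (105 - 1344) + √509 = -1239 + √509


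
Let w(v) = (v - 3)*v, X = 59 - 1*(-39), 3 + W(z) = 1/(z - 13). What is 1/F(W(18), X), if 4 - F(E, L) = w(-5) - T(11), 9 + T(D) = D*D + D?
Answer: 1/87 ≈ 0.011494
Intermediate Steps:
T(D) = -9 + D + D**2 (T(D) = -9 + (D*D + D) = -9 + (D**2 + D) = -9 + (D + D**2) = -9 + D + D**2)
W(z) = -3 + 1/(-13 + z) (W(z) = -3 + 1/(z - 13) = -3 + 1/(-13 + z))
X = 98 (X = 59 + 39 = 98)
w(v) = v*(-3 + v) (w(v) = (-3 + v)*v = v*(-3 + v))
F(E, L) = 87 (F(E, L) = 4 - (-5*(-3 - 5) - (-9 + 11 + 11**2)) = 4 - (-5*(-8) - (-9 + 11 + 121)) = 4 - (40 - 1*123) = 4 - (40 - 123) = 4 - 1*(-83) = 4 + 83 = 87)
1/F(W(18), X) = 1/87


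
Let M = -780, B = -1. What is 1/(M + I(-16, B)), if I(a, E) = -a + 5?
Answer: -1/759 ≈ -0.0013175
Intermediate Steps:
I(a, E) = 5 - a
1/(M + I(-16, B)) = 1/(-780 + (5 - 1*(-16))) = 1/(-780 + (5 + 16)) = 1/(-780 + 21) = 1/(-759) = -1/759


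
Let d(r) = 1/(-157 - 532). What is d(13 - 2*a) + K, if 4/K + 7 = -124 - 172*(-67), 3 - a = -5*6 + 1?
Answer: -8637/7849777 ≈ -0.0011003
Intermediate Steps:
a = 32 (a = 3 - (-5*6 + 1) = 3 - (-30 + 1) = 3 - 1*(-29) = 3 + 29 = 32)
d(r) = -1/689 (d(r) = 1/(-689) = -1/689)
K = 4/11393 (K = 4/(-7 + (-124 - 172*(-67))) = 4/(-7 + (-124 + 11524)) = 4/(-7 + 11400) = 4/11393 ≈ 0.00035109)
d(13 - 2*a) + K = -1/689 + 4/11393 = -8637/7849777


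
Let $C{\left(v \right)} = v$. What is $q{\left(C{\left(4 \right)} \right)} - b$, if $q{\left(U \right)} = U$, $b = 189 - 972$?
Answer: $787$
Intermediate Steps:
$b = -783$ ($b = 189 - 972 = -783$)
$q{\left(C{\left(4 \right)} \right)} - b = 4 - -783 = 4 + 783 = 787$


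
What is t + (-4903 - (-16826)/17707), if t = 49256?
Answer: 785375397/17707 ≈ 44354.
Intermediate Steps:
t + (-4903 - (-16826)/17707) = 49256 + (-4903 - (-16826)/17707) = 49256 + (-4903 - 1*(-16826/17707)) = 49256 + (-4903 + 16826/17707) = 49256 - 86800595/17707 = 785375397/17707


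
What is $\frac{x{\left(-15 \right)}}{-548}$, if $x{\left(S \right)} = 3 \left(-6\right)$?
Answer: $\frac{9}{274} \approx 0.032847$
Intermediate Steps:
$x{\left(S \right)} = -18$
$\frac{x{\left(-15 \right)}}{-548} = - \frac{18}{-548} = \left(-18\right) \left(- \frac{1}{548}\right) = \frac{9}{274}$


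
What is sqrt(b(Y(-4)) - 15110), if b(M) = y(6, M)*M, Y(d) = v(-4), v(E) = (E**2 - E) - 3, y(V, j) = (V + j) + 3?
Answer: 2*I*sqrt(3667) ≈ 121.11*I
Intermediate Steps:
y(V, j) = 3 + V + j
v(E) = -3 + E**2 - E
Y(d) = 17 (Y(d) = -3 + (-4)**2 - 1*(-4) = -3 + 16 + 4 = 17)
b(M) = M*(9 + M) (b(M) = (3 + 6 + M)*M = (9 + M)*M = M*(9 + M))
sqrt(b(Y(-4)) - 15110) = sqrt(17*(9 + 17) - 15110) = sqrt(17*26 - 15110) = sqrt(442 - 15110) = sqrt(-14668) = 2*I*sqrt(3667)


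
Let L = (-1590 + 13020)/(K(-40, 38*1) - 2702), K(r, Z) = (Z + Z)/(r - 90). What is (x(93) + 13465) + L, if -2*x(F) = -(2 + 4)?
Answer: 394192279/29278 ≈ 13464.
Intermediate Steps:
x(F) = 3 (x(F) = -(-1)*(2 + 4)/2 = -(-1)*6/2 = -½*(-6) = 3)
K(r, Z) = 2*Z/(-90 + r) (K(r, Z) = (2*Z)/(-90 + r) = 2*Z/(-90 + r))
L = -123825/29278 (L = (-1590 + 13020)/(2*(38*1)/(-90 - 40) - 2702) = 11430/(2*38/(-130) - 2702) = 11430/(2*38*(-1/130) - 2702) = 11430/(-38/65 - 2702) = 11430/(-175668/65) = 11430*(-65/175668) = -123825/29278 ≈ -4.2293)
(x(93) + 13465) + L = (3 + 13465) - 123825/29278 = 13468 - 123825/29278 = 394192279/29278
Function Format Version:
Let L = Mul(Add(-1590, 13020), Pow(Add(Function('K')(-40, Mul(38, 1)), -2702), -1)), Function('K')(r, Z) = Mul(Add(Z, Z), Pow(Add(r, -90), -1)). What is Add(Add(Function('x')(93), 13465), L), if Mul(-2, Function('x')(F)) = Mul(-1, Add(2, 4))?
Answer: Rational(394192279, 29278) ≈ 13464.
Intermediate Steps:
Function('x')(F) = 3 (Function('x')(F) = Mul(Rational(-1, 2), Mul(-1, Add(2, 4))) = Mul(Rational(-1, 2), Mul(-1, 6)) = Mul(Rational(-1, 2), -6) = 3)
Function('K')(r, Z) = Mul(2, Z, Pow(Add(-90, r), -1)) (Function('K')(r, Z) = Mul(Mul(2, Z), Pow(Add(-90, r), -1)) = Mul(2, Z, Pow(Add(-90, r), -1)))
L = Rational(-123825, 29278) (L = Mul(Add(-1590, 13020), Pow(Add(Mul(2, Mul(38, 1), Pow(Add(-90, -40), -1)), -2702), -1)) = Mul(11430, Pow(Add(Mul(2, 38, Pow(-130, -1)), -2702), -1)) = Mul(11430, Pow(Add(Mul(2, 38, Rational(-1, 130)), -2702), -1)) = Mul(11430, Pow(Add(Rational(-38, 65), -2702), -1)) = Mul(11430, Pow(Rational(-175668, 65), -1)) = Mul(11430, Rational(-65, 175668)) = Rational(-123825, 29278) ≈ -4.2293)
Add(Add(Function('x')(93), 13465), L) = Add(Add(3, 13465), Rational(-123825, 29278)) = Add(13468, Rational(-123825, 29278)) = Rational(394192279, 29278)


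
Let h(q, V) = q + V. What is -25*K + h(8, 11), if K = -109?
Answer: 2744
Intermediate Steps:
h(q, V) = V + q
-25*K + h(8, 11) = -25*(-109) + (11 + 8) = 2725 + 19 = 2744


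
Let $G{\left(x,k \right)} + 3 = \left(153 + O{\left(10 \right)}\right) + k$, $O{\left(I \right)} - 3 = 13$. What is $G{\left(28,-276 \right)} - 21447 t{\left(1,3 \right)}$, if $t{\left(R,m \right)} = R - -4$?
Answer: $-107345$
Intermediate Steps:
$O{\left(I \right)} = 16$ ($O{\left(I \right)} = 3 + 13 = 16$)
$t{\left(R,m \right)} = 4 + R$ ($t{\left(R,m \right)} = R + 4 = 4 + R$)
$G{\left(x,k \right)} = 166 + k$ ($G{\left(x,k \right)} = -3 + \left(\left(153 + 16\right) + k\right) = -3 + \left(169 + k\right) = 166 + k$)
$G{\left(28,-276 \right)} - 21447 t{\left(1,3 \right)} = \left(166 - 276\right) - 21447 \left(4 + 1\right) = -110 - 107235 = -107345$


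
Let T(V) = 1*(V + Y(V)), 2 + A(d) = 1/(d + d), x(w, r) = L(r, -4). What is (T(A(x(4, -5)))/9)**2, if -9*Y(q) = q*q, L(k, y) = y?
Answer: 2289169/26873856 ≈ 0.085182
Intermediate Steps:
Y(q) = -q**2/9 (Y(q) = -q*q/9 = -q**2/9)
x(w, r) = -4
A(d) = -2 + 1/(2*d) (A(d) = -2 + 1/(d + d) = -2 + 1/(2*d))
T(V) = V - V**2/9 (T(V) = 1*(V - V**2/9) = V - V**2/9)
(T(A(x(4, -5)))/9)**2 = (((-2 + (1/2)/(-4))*(9 - (-2 + (1/2)/(-4)))/9)/9)**2 = (((-2 + (1/2)*(-1/4))*(9 - (-2 + (1/2)*(-1/4)))/9)*(1/9))**2 = (((-2 - 1/8)*(9 - (-2 - 1/8))/9)*(1/9))**2 = (((1/9)*(-17/8)*(9 - 1*(-17/8)))*(1/9))**2 = (((1/9)*(-17/8)*(9 + 17/8))*(1/9))**2 = (((1/9)*(-17/8)*(89/8))*(1/9))**2 = (-1513/576*1/9)**2 = (-1513/5184)**2 = 2289169/26873856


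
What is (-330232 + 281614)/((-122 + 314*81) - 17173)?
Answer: -16206/2713 ≈ -5.9735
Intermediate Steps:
(-330232 + 281614)/((-122 + 314*81) - 17173) = -48618/((-122 + 25434) - 17173) = -48618/(25312 - 17173) = -48618/8139 = -48618*1/8139 = -16206/2713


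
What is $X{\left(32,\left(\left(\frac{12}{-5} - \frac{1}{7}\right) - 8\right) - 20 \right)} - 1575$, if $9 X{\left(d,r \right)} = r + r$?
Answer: $- \frac{498263}{315} \approx -1581.8$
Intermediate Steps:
$X{\left(d,r \right)} = \frac{2 r}{9}$ ($X{\left(d,r \right)} = \frac{r + r}{9} = \frac{2 r}{9}$)
$X{\left(32,\left(\left(\frac{12}{-5} - \frac{1}{7}\right) - 8\right) - 20 \right)} - 1575 = \frac{2 \left(\left(\left(\frac{12}{-5} - \frac{1}{7}\right) - 8\right) - 20\right)}{9} - 1575 = \frac{2 \left(\left(\left(12 \left(- \frac{1}{5}\right) - \frac{1}{7}\right) - 8\right) - 20\right)}{9} - 1575 = \frac{2 \left(\left(\left(- \frac{12}{5} - \frac{1}{7}\right) - 8\right) - 20\right)}{9} - 1575 = \frac{2 \left(\left(- \frac{89}{35} - 8\right) - 20\right)}{9} - 1575 = \frac{2 \left(- \frac{369}{35} - 20\right)}{9} - 1575 = \frac{2}{9} \left(- \frac{1069}{35}\right) - 1575 = - \frac{2138}{315} - 1575 = - \frac{498263}{315}$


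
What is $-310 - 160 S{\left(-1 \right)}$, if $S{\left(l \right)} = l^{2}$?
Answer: $-470$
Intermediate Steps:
$-310 - 160 S{\left(-1 \right)} = -310 - 160 \left(-1\right)^{2} = -310 - 160 = -470$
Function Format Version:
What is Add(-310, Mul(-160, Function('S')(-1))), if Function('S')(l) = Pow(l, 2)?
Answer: -470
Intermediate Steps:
Add(-310, Mul(-160, Function('S')(-1))) = Add(-310, Mul(-160, Pow(-1, 2))) = Add(-310, Mul(-160, 1)) = Add(-310, -160) = -470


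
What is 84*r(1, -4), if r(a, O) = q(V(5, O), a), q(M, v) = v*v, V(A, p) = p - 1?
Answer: 84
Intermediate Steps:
V(A, p) = -1 + p
q(M, v) = v**2
r(a, O) = a**2
84*r(1, -4) = 84*1**2 = 84*1 = 84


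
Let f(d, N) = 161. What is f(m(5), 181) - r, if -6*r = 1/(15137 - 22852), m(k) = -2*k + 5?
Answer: 7452689/46290 ≈ 161.00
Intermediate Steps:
m(k) = 5 - 2*k
r = 1/46290 (r = -1/(6*(15137 - 22852)) = -⅙/(-7715) = -⅙*(-1/7715) = 1/46290 ≈ 2.1603e-5)
f(m(5), 181) - r = 161 - 1*1/46290 = 161 - 1/46290 = 7452689/46290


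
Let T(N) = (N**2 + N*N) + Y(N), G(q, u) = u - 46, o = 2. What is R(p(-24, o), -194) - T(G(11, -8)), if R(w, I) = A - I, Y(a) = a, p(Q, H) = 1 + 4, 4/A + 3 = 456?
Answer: -2529548/453 ≈ -5584.0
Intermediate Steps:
A = 4/453 (A = 4/(-3 + 456) = 4/453 ≈ 0.0088300)
p(Q, H) = 5
G(q, u) = -46 + u
R(w, I) = 4/453 - I
T(N) = N + 2*N**2 (T(N) = (N**2 + N*N) + N = (N**2 + N**2) + N = 2*N**2 + N = N + 2*N**2)
R(p(-24, o), -194) - T(G(11, -8)) = (4/453 - 1*(-194)) - (-46 - 8)*(1 + 2*(-46 - 8)) = (4/453 + 194) - (-54)*(1 + 2*(-54)) = 87886/453 - (-54)*(1 - 108) = 87886/453 - (-54)*(-107) = 87886/453 - 1*5778 = 87886/453 - 5778 = -2529548/453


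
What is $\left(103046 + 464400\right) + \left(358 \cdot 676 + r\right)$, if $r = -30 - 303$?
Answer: $809121$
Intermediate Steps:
$r = -333$ ($r = -30 - 303 = -333$)
$\left(103046 + 464400\right) + \left(358 \cdot 676 + r\right) = \left(103046 + 464400\right) + \left(358 \cdot 676 - 333\right) = 567446 + \left(242008 - 333\right) = 567446 + 241675 = 809121$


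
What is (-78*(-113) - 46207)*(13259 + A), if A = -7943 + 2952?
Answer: -309165324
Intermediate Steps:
A = -4991
(-78*(-113) - 46207)*(13259 + A) = (-78*(-113) - 46207)*(13259 - 4991) = (8814 - 46207)*8268 = -37393*8268 = -309165324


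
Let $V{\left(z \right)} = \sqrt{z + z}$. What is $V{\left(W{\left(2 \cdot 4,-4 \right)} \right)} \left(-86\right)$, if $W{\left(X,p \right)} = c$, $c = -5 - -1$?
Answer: $- 172 i \sqrt{2} \approx - 243.24 i$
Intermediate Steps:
$c = -4$ ($c = -5 + 1 = -4$)
$W{\left(X,p \right)} = -4$
$V{\left(z \right)} = \sqrt{2} \sqrt{z}$ ($V{\left(z \right)} = \sqrt{2 z} = \sqrt{2} \sqrt{z}$)
$V{\left(W{\left(2 \cdot 4,-4 \right)} \right)} \left(-86\right) = \sqrt{2} \sqrt{-4} \left(-86\right) = \sqrt{2} \cdot 2 i \left(-86\right) = 2 i \sqrt{2} \left(-86\right) = - 172 i \sqrt{2}$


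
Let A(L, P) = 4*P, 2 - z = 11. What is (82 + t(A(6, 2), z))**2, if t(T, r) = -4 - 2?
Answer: 5776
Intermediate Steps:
z = -9 (z = 2 - 1*11 = 2 - 11 = -9)
t(T, r) = -6
(82 + t(A(6, 2), z))**2 = (82 - 6)**2 = 76**2 = 5776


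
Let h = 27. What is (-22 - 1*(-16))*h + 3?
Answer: -159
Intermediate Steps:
(-22 - 1*(-16))*h + 3 = (-22 - 1*(-16))*27 + 3 = (-22 + 16)*27 + 3 = -6*27 + 3 = -162 + 3 = -159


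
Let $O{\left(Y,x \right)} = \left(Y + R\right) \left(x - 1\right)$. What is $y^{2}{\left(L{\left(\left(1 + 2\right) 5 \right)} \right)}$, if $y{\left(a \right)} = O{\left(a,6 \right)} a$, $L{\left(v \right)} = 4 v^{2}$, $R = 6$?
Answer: $16621929000000$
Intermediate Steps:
$O{\left(Y,x \right)} = \left(-1 + x\right) \left(6 + Y\right)$ ($O{\left(Y,x \right)} = \left(Y + 6\right) \left(x - 1\right) = \left(6 + Y\right) \left(-1 + x\right) = \left(-1 + x\right) \left(6 + Y\right)$)
$y{\left(a \right)} = a \left(30 + 5 a\right)$ ($y{\left(a \right)} = \left(-6 - a + 6 \cdot 6 + a 6\right) a = \left(-6 - a + 36 + 6 a\right) a = \left(30 + 5 a\right) a = a \left(30 + 5 a\right)$)
$y^{2}{\left(L{\left(\left(1 + 2\right) 5 \right)} \right)} = \left(5 \cdot 4 \left(\left(1 + 2\right) 5\right)^{2} \left(6 + 4 \left(\left(1 + 2\right) 5\right)^{2}\right)\right)^{2} = \left(5 \cdot 4 \left(3 \cdot 5\right)^{2} \left(6 + 4 \left(3 \cdot 5\right)^{2}\right)\right)^{2} = \left(5 \cdot 4 \cdot 15^{2} \left(6 + 4 \cdot 15^{2}\right)\right)^{2} = \left(5 \cdot 4 \cdot 225 \left(6 + 4 \cdot 225\right)\right)^{2} = \left(5 \cdot 900 \left(6 + 900\right)\right)^{2} = \left(5 \cdot 900 \cdot 906\right)^{2} = 4077000^{2} = 16621929000000$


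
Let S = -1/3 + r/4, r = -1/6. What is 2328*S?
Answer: -873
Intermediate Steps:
r = -⅙ (r = -1*⅙ = -⅙ ≈ -0.16667)
S = -3/8 (S = -1/3 - ⅙/4 = -1*⅓ - ⅙*¼ = -⅓ - 1/24 = -3/8 ≈ -0.37500)
2328*S = 2328*(-3/8) = -873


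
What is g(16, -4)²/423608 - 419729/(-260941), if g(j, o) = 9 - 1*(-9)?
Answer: 44471276779/27634173782 ≈ 1.6093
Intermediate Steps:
g(j, o) = 18 (g(j, o) = 9 + 9 = 18)
g(16, -4)²/423608 - 419729/(-260941) = 18²/423608 - 419729/(-260941) = 324*(1/423608) - 419729*(-1/260941) = 81/105902 + 419729/260941 = 44471276779/27634173782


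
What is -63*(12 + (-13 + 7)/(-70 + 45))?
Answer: -19278/25 ≈ -771.12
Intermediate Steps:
-63*(12 + (-13 + 7)/(-70 + 45)) = -63*(12 - 6/(-25)) = -63*(12 - 6*(-1/25)) = -63*(12 + 6/25) = -63*306/25 = -19278/25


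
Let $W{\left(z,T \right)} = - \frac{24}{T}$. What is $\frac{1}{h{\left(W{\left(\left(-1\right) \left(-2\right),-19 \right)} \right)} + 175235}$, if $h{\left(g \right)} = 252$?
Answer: $\frac{1}{175487} \approx 5.6984 \cdot 10^{-6}$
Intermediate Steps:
$\frac{1}{h{\left(W{\left(\left(-1\right) \left(-2\right),-19 \right)} \right)} + 175235} = \frac{1}{252 + 175235} = \frac{1}{175487}$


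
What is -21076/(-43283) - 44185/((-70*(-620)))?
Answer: -199552191/375696440 ≈ -0.53115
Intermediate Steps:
-21076/(-43283) - 44185/((-70*(-620))) = -21076*(-1/43283) - 44185/43400 = 21076/43283 - 44185*1/43400 = 21076/43283 - 8837/8680 = -199552191/375696440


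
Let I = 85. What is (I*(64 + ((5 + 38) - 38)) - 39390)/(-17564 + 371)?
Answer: 11175/5731 ≈ 1.9499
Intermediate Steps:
(I*(64 + ((5 + 38) - 38)) - 39390)/(-17564 + 371) = (85*(64 + ((5 + 38) - 38)) - 39390)/(-17564 + 371) = (85*(64 + (43 - 38)) - 39390)/(-17193) = (85*(64 + 5) - 39390)*(-1/17193) = (85*69 - 39390)*(-1/17193) = (5865 - 39390)*(-1/17193) = -33525*(-1/17193) = 11175/5731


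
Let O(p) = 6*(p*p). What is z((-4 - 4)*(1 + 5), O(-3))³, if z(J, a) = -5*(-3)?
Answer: 3375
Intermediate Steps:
O(p) = 6*p²
z(J, a) = 15
z((-4 - 4)*(1 + 5), O(-3))³ = 15³ = 3375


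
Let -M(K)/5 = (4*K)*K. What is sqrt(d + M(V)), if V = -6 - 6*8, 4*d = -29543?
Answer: I*sqrt(262823)/2 ≈ 256.33*I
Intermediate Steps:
d = -29543/4 (d = (1/4)*(-29543) = -29543/4 ≈ -7385.8)
V = -54 (V = -6 - 48 = -54)
M(K) = -20*K**2 (M(K) = -5*4*K*K = -20*K**2)
sqrt(d + M(V)) = sqrt(-29543/4 - 20*(-54)**2) = sqrt(-29543/4 - 20*2916) = sqrt(-29543/4 - 58320) = sqrt(-262823/4) = I*sqrt(262823)/2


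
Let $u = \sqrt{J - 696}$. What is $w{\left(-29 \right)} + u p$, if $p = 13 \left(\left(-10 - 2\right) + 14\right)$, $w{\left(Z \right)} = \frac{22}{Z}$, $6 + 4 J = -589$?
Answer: $- \frac{22}{29} + 13 i \sqrt{3379} \approx -0.75862 + 755.68 i$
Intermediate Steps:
$J = - \frac{595}{4}$ ($J = - \frac{3}{2} + \frac{1}{4} \left(-589\right) = - \frac{3}{2} - \frac{589}{4} = - \frac{595}{4} \approx -148.75$)
$u = \frac{i \sqrt{3379}}{2}$ ($u = \sqrt{- \frac{595}{4} - 696} = \sqrt{- \frac{3379}{4}} = \frac{i \sqrt{3379}}{2} \approx 29.065 i$)
$p = 26$ ($p = 13 \left(\left(-10 - 2\right) + 14\right) = 13 \left(-12 + 14\right) = 13 \cdot 2 = 26$)
$w{\left(-29 \right)} + u p = \frac{22}{-29} + \frac{i \sqrt{3379}}{2} \cdot 26 = 22 \left(- \frac{1}{29}\right) + 13 i \sqrt{3379} = - \frac{22}{29} + 13 i \sqrt{3379}$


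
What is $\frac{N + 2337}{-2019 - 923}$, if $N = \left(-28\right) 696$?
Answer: $\frac{17151}{2942} \approx 5.8297$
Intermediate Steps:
$N = -19488$
$\frac{N + 2337}{-2019 - 923} = \frac{-19488 + 2337}{-2019 - 923} = - \frac{17151}{-2942} = \left(-17151\right) \left(- \frac{1}{2942}\right) = \frac{17151}{2942}$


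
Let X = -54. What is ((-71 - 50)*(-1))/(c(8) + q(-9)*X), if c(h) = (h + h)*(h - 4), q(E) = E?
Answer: 11/50 ≈ 0.22000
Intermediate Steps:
c(h) = 2*h*(-4 + h) (c(h) = (2*h)*(-4 + h) = 2*h*(-4 + h))
((-71 - 50)*(-1))/(c(8) + q(-9)*X) = ((-71 - 50)*(-1))/(2*8*(-4 + 8) - 9*(-54)) = (-121*(-1))/(2*8*4 + 486) = 121/(64 + 486) = 121/550 = 121*(1/550) = 11/50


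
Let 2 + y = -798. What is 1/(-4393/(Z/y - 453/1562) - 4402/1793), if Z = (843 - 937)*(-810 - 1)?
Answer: 53538938761/2329221528846 ≈ 0.022986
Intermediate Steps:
y = -800 (y = -2 - 798 = -800)
Z = 76234 (Z = -94*(-811) = 76234)
1/(-4393/(Z/y - 453/1562) - 4402/1793) = 1/(-4393/(76234/(-800) - 453/1562) - 4402/1793) = 1/(-4393/(76234*(-1/800) - 453*1/1562) - 4402*1/1793) = 1/(-4393/(-38117/400 - 453/1562) - 4402/1793) = 1/(-4393/(-29859977/312400) - 4402/1793) = 1/(-4393*(-312400/29859977) - 4402/1793) = 1/(1372373200/29859977 - 4402/1793) = 1/(2329221528846/53538938761) = 53538938761/2329221528846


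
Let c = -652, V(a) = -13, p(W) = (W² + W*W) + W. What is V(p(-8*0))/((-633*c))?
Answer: -13/412716 ≈ -3.1499e-5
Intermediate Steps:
p(W) = W + 2*W² (p(W) = (W² + W²) + W = 2*W² + W = W + 2*W²)
V(p(-8*0))/((-633*c)) = -13/((-633*(-652))) = -13/412716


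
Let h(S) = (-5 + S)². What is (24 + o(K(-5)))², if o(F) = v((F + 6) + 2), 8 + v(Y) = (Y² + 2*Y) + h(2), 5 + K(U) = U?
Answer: 625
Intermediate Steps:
K(U) = -5 + U
v(Y) = 1 + Y² + 2*Y (v(Y) = -8 + ((Y² + 2*Y) + (-5 + 2)²) = -8 + ((Y² + 2*Y) + (-3)²) = -8 + ((Y² + 2*Y) + 9) = -8 + (9 + Y² + 2*Y) = 1 + Y² + 2*Y)
o(F) = 17 + (8 + F)² + 2*F (o(F) = 1 + ((F + 6) + 2)² + 2*((F + 6) + 2) = 1 + ((6 + F) + 2)² + 2*((6 + F) + 2) = 1 + (8 + F)² + 2*(8 + F) = 1 + (8 + F)² + (16 + 2*F) = 17 + (8 + F)² + 2*F)
(24 + o(K(-5)))² = (24 + (81 + (-5 - 5)² + 18*(-5 - 5)))² = (24 + (81 + (-10)² + 18*(-10)))² = (24 + (81 + 100 - 180))² = (24 + 1)² = 25² = 625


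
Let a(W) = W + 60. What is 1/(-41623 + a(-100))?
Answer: -1/41663 ≈ -2.4002e-5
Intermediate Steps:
a(W) = 60 + W
1/(-41623 + a(-100)) = 1/(-41623 + (60 - 100)) = 1/(-41623 - 40) = 1/(-41663) = -1/41663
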